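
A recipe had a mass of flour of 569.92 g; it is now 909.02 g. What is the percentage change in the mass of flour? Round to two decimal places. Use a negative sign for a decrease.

Change: 909.02 − 569.92 = 339.10.
Relative to the original: 339.10 ÷ 569.92 ≈ 59.50%.

59.50%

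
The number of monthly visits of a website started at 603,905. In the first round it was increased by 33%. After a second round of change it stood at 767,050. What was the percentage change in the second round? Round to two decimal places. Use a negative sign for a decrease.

-4.50%

After the first round: 603,905 × 1.33 = 803193.65.
Second-round multiplier: 767,050 ÷ 803193.65 ≈ 0.955.
That is a change of -4.50%.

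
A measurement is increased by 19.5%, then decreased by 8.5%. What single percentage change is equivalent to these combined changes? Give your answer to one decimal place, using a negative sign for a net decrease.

9.3%

A 19.5% increase multiplies by 1.195.
Then an 8.5% decrease: 1.195 × 0.915 = 1.093425.
Overall factor 1.093425, i.e. 9.3%.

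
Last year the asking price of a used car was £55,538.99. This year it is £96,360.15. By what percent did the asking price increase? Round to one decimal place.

73.5%

Change: £96,360.15 − £55,538.99 = £40,821.16.
Relative to the original: £40,821.16 ÷ £55,538.99 ≈ 73.5%.
So the asking price increased by 73.5%.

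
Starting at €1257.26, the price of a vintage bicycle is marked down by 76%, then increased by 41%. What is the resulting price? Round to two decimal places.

€425.46

Each change multiplies by a factor: 0.24 × 1.41 = 0.3384.
€1257.26 × 0.3384 = €425.456784 ≈ €425.46.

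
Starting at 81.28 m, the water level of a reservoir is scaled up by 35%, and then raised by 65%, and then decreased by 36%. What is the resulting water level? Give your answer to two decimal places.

Each change multiplies by a factor: 1.35 × 1.65 × 0.64 = 1.4256.
81.28 × 1.4256 = 115.872768 ≈ 115.87.

115.87 m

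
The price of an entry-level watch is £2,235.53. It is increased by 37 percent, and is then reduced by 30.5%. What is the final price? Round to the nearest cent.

Apply the 37% increase: £2,235.53 × 1.37 = £3062.6761.
Apply the 30.5% decrease: £3062.6761 × 0.695 = £2128.5598895 ≈ £2,128.56.

£2,128.56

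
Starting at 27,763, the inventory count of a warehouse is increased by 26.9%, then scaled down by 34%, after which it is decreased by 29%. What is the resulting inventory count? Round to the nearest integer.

16,509

Each change multiplies by a factor: 1.269 × 0.66 × 0.71 = 0.5946534.
27,763 × 0.5946534 = 16509.3623442 ≈ 16,509.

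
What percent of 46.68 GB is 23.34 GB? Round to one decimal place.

50.0%

23.34 GB ÷ 46.68 GB = 50.0%.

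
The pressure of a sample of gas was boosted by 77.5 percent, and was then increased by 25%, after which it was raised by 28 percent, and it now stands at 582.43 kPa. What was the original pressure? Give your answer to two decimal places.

205.08 kPa

Undoing the 28% increase: 582.43 ÷ 1.28 ≈ 455.023438.
Undoing the 25% increase: 455.023438 ÷ 1.25 ≈ 364.01875.
Undoing the 77.5% increase: 364.01875 ÷ 1.775 ≈ 205.08 kPa.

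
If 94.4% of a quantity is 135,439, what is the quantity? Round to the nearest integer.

143,474

135,439 ÷ 0.944 ≈ 143,474.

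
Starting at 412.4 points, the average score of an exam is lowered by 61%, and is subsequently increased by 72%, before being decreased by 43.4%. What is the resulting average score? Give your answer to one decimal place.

Each change multiplies by a factor: 0.39 × 1.72 × 0.566 = 0.3796728.
412.4 × 0.3796728 = 156.57706272 ≈ 156.6.

156.6 points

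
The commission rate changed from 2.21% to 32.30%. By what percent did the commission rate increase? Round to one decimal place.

1361.5%

The change is 32.30 − 2.21 = 30.09 percentage points.
Relative to the original 2.21%, that is 30.09 ÷ 2.21 ≈ 1361.5%.
So the commission rate rose by 1361.5%.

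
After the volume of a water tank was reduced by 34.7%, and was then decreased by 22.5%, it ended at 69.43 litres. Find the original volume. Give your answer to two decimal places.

137.19 litres

Undoing the 22.5% decrease: 69.43 ÷ 0.775 ≈ 89.587097.
Undoing the 34.7% decrease: 89.587097 ÷ 0.653 ≈ 137.19 litres.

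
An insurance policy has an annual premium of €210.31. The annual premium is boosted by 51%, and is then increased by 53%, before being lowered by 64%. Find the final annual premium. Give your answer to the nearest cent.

After the 51% increase: €210.31 × 1.51 = €317.5681.
Apply the 53% increase: €317.5681 × 1.53 = €485.879193.
After the 64% decrease: €485.879193 × 0.36 = €174.91650948 ≈ €174.92.

€174.92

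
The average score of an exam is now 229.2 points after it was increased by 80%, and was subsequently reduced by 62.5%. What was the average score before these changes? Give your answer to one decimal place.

Undoing the 62.5% decrease: 229.2 ÷ 0.375 = 611.2.
Undoing the 80% increase: 611.2 ÷ 1.8 ≈ 339.6 points.

339.6 points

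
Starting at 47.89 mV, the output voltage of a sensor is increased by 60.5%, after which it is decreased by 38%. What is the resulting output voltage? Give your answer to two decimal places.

Each change multiplies by a factor: 1.605 × 0.62 = 0.9951.
47.89 × 0.9951 = 47.655339 ≈ 47.66.

47.66 mV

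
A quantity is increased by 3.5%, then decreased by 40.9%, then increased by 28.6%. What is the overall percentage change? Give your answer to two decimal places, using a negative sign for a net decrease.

-21.34%

A 3.5% increase multiplies by 1.035.
Then a 40.9% decrease: 1.035 × 0.591 = 0.611685.
Then a 28.6% increase: 0.611685 × 1.286 = 0.78662691.
Overall factor 0.78662691, i.e. -21.34%.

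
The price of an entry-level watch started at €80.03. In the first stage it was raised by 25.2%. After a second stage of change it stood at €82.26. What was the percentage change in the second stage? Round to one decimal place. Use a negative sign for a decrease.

After the first stage: €80.03 × 1.252 = €100.19756.
Second-stage multiplier: €82.26 ÷ €100.19756 ≈ 0.82098.
That is a change of -17.9%.

-17.9%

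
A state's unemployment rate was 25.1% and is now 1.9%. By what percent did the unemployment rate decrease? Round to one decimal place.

The change is 1.9 − 25.1 = -23.2 percentage points.
Relative to the original 25.1%, that is -23.2 ÷ 25.1 ≈ -92.4%.
So the unemployment rate fell by 92.4%.

92.4%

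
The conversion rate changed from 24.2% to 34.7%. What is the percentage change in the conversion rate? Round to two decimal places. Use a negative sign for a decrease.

43.39%

The change is 34.7 − 24.2 = 10.5 percentage points.
Relative to the original 24.2%, that is 10.5 ÷ 24.2 ≈ 43.39%.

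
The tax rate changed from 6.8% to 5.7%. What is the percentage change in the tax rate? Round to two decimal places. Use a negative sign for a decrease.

The change is 5.7 − 6.8 = -1.1 percentage points.
Relative to the original 6.8%, that is -1.1 ÷ 6.8 ≈ -16.18%.

-16.18%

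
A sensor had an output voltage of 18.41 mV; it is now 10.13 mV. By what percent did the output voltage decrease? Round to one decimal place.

Change: 10.13 − 18.41 = -8.28.
Relative to the original: -8.28 ÷ 18.41 ≈ -45.0%.
So the output voltage decreased by 45.0%.

45.0%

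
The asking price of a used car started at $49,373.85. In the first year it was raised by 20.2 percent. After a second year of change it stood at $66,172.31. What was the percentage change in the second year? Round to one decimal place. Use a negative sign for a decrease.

11.5%

After the first year: $49,373.85 × 1.202 = $59347.3677.
Second-year multiplier: $66,172.31 ÷ $59347.3677 ≈ 1.115.
That is a change of 11.5%.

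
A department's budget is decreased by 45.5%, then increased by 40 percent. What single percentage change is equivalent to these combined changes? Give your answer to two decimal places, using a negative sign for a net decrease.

-23.70%

A 45.5% decrease multiplies by 0.545.
Then a 40% increase: 0.545 × 1.4 = 0.763.
Overall factor 0.763, i.e. -23.70%.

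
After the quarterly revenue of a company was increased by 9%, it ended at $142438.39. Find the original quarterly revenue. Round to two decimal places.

The overall multiplier applied was 1.09.
So the original quarterly revenue was $142438.39 ÷ 1.09 ≈ $130677.42.

$130677.42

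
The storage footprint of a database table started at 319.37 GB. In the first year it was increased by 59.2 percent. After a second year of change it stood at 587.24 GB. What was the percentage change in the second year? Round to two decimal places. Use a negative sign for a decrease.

After the first year: 319.37 × 1.592 = 508.43704.
Second-year multiplier: 587.24 ÷ 508.43704 ≈ 1.154991.
That is a change of 15.50%.

15.50%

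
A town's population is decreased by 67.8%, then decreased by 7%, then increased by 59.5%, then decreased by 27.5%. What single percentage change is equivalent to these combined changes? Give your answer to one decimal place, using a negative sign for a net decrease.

A 67.8% decrease multiplies by 0.322.
Then a 7% decrease: 0.322 × 0.93 = 0.29946.
Then a 59.5% increase: 0.29946 × 1.595 = 0.4776387.
Then a 27.5% decrease: 0.4776387 × 0.725 = 0.3462880575.
Overall factor 0.3462880575, i.e. -65.4%.

-65.4%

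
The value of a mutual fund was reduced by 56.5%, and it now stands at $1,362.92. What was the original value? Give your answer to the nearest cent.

The overall multiplier applied was 0.435.
So the original value was $1,362.92 ÷ 0.435 ≈ $3,133.15.

$3,133.15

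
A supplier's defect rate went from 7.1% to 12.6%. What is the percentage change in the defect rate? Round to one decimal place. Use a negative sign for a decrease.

The change is 12.6 − 7.1 = 5.5 percentage points.
Relative to the original 7.1%, that is 5.5 ÷ 7.1 ≈ 77.5%.

77.5%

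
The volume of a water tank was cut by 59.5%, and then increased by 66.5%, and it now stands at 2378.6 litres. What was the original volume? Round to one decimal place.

3527.4 litres

The overall multiplier applied was 0.405 × 1.665 = 0.674325.
So the original volume was 2378.6 ÷ 0.674325 ≈ 3527.4 litres.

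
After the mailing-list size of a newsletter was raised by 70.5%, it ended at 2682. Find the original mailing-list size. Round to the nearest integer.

The overall multiplier applied was 1.705.
So the original mailing-list size was 2682 ÷ 1.705 ≈ 1573.

1573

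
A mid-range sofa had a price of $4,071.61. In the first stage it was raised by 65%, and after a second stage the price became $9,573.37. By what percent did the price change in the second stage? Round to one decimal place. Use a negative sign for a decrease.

After the first stage: $4,071.61 × 1.65 = $6718.1565.
Second-stage multiplier: $9,573.37 ÷ $6718.1565 ≈ 1.425.
That is a change of 42.5%.

42.5%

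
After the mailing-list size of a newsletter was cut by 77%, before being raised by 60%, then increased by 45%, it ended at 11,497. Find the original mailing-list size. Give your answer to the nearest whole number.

21,546

The overall multiplier applied was 0.23 × 1.6 × 1.45 = 0.5336.
So the original mailing-list size was 11,497 ÷ 0.5336 ≈ 21,546.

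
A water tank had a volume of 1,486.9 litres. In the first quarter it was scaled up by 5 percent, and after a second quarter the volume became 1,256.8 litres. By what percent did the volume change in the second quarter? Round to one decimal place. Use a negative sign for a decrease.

-19.5%

After the first quarter: 1,486.9 × 1.05 = 1561.245.
Second-quarter multiplier: 1,256.8 ÷ 1561.245 ≈ 0.805.
That is a change of -19.5%.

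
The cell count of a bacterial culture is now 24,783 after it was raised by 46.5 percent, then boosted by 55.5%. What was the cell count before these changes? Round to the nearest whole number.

10,879

The overall multiplier applied was 1.465 × 1.555 = 2.278075.
So the original cell count was 24,783 ÷ 2.278075 ≈ 10,879.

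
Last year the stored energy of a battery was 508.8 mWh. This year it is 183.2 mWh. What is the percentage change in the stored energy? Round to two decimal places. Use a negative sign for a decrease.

Change: 183.2 − 508.8 = -325.6.
Relative to the original: -325.6 ÷ 508.8 ≈ -63.99%.

-63.99%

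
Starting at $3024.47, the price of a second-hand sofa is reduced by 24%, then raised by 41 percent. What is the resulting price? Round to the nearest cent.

$3241.02

Apply the 24% decrease: $3024.47 × 0.76 = $2298.5972.
Apply the 41% increase: $2298.5972 × 1.41 = $3241.022052 ≈ $3241.02.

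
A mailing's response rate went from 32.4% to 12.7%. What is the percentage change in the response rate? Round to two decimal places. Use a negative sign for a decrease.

The change is 12.7 − 32.4 = -19.7 percentage points.
Relative to the original 32.4%, that is -19.7 ÷ 32.4 ≈ -60.80%.

-60.80%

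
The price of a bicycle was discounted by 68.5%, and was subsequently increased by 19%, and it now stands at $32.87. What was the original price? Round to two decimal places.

$87.69

The overall multiplier applied was 0.315 × 1.19 = 0.37485.
So the original price was $32.87 ÷ 0.37485 ≈ $87.69.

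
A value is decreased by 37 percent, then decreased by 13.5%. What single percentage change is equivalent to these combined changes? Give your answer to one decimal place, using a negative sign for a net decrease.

-45.5%

A 37% decrease multiplies by 0.63.
Then a 13.5% decrease: 0.63 × 0.865 = 0.54495.
Overall factor 0.54495, i.e. -45.5%.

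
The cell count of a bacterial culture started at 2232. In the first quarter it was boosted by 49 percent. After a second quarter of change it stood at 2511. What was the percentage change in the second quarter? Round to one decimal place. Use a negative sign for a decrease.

-24.5%

After the first quarter: 2232 × 1.49 = 3325.68.
Second-quarter multiplier: 2511 ÷ 3325.68 ≈ 0.75503.
That is a change of -24.5%.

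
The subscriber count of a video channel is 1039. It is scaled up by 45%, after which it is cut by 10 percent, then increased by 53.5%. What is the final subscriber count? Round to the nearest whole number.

2081

After the 45% increase: 1039 × 1.45 = 1506.55.
After the 10% decrease: 1506.55 × 0.9 = 1355.895.
53.5% increase: 1355.895 × 1.535 = 2081.298825 ≈ 2081.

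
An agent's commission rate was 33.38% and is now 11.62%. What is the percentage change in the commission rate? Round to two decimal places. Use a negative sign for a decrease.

The change is 11.62 − 33.38 = -21.76 percentage points.
Relative to the original 33.38%, that is -21.76 ÷ 33.38 ≈ -65.19%.

-65.19%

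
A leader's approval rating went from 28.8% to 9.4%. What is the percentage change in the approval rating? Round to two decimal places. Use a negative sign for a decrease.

The change is 9.4 − 28.8 = -19.4 percentage points.
Relative to the original 28.8%, that is -19.4 ÷ 28.8 ≈ -67.36%.

-67.36%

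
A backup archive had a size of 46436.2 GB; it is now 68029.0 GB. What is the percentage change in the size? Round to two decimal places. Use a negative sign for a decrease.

Change: 68029.0 − 46436.2 = 21592.8.
Relative to the original: 21592.8 ÷ 46436.2 ≈ 46.50%.

46.50%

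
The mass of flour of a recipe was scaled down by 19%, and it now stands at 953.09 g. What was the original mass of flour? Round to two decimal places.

The overall multiplier applied was 0.81.
So the original mass of flour was 953.09 ÷ 0.81 ≈ 1,176.65 g.

1,176.65 g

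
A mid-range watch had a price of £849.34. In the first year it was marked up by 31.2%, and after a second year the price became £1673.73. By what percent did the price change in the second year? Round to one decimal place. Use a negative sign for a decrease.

50.2%

After the first year: £849.34 × 1.312 = £1114.33408.
Second-year multiplier: £1673.73 ÷ £1114.33408 ≈ 1.502.
That is a change of 50.2%.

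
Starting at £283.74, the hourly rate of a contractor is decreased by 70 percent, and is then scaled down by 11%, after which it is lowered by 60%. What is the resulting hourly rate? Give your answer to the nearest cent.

£30.30

Apply the 70% decrease: £283.74 × 0.3 = £85.122.
After the 11% decrease: £85.122 × 0.89 = £75.75858.
Apply the 60% decrease: £75.75858 × 0.4 = £30.303432 ≈ £30.30.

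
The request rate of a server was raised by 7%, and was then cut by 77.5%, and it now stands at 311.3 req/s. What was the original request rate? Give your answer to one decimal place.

Undoing the 77.5% decrease: 311.3 ÷ 0.225 ≈ 1383.555556.
Undoing the 7% increase: 1383.555556 ÷ 1.07 ≈ 1293.0 req/s.

1293.0 req/s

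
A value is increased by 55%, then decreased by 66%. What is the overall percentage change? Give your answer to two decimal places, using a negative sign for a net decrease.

-47.30%

The combined multiplier is 1.55 × 0.34 = 0.527.
That corresponds to a decrease of 47.30%.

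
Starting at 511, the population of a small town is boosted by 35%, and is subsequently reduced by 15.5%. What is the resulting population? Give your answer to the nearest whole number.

After the 35% increase: 511 × 1.35 = 689.85.
15.5% decrease: 689.85 × 0.845 = 582.92325 ≈ 583.

583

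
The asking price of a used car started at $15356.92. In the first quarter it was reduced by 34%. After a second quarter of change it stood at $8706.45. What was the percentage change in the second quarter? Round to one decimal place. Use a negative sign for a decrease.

After the first quarter: $15356.92 × 0.66 = $10135.5672.
Second-quarter multiplier: $8706.45 ÷ $10135.5672 ≈ 0.859.
That is a change of -14.1%.

-14.1%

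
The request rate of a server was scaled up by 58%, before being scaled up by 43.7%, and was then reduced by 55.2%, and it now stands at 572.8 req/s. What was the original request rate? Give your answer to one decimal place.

Undoing the 55.2% decrease: 572.8 ÷ 0.448 ≈ 1278.571429.
Undoing the 43.7% increase: 1278.571429 ÷ 1.437 ≈ 889.750473.
Undoing the 58% increase: 889.750473 ÷ 1.58 ≈ 563.1 req/s.

563.1 req/s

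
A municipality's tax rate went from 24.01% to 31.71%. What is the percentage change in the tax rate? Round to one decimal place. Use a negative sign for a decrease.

The change is 31.71 − 24.01 = 7.70 percentage points.
Relative to the original 24.01%, that is 7.70 ÷ 24.01 ≈ 32.1%.

32.1%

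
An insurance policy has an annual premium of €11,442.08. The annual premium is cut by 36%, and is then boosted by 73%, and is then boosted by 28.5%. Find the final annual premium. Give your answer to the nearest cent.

Apply the 36% decrease: €11,442.08 × 0.64 = €7322.9312.
Apply the 73% increase: €7322.9312 × 1.73 = €12668.670976.
Apply the 28.5% increase: €12668.670976 × 1.285 = €16279.24220416 ≈ €16,279.24.

€16,279.24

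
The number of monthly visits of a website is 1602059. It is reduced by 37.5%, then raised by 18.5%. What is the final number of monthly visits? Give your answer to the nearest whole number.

1186525

Each change multiplies by a factor: 0.625 × 1.185 = 0.740625.
1602059 × 0.740625 = 1186524.946875 ≈ 1186525.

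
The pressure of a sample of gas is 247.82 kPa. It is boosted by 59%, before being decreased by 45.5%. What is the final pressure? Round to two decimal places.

Each change multiplies by a factor: 1.59 × 0.545 = 0.86655.
247.82 × 0.86655 = 214.748421 ≈ 214.75.

214.75 kPa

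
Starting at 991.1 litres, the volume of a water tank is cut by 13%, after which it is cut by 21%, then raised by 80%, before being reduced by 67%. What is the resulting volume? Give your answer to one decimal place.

404.6 litres

Each change multiplies by a factor: 0.87 × 0.79 × 1.8 × 0.33 = 0.4082562.
991.1 × 0.4082562 = 404.62271982 ≈ 404.6.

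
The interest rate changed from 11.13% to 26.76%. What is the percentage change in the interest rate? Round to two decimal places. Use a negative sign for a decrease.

The change is 26.76 − 11.13 = 15.63 percentage points.
Relative to the original 11.13%, that is 15.63 ÷ 11.13 ≈ 140.43%.

140.43%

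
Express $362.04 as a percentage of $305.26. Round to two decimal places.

$362.04 ÷ $305.26 ≈ 118.60%.

118.60%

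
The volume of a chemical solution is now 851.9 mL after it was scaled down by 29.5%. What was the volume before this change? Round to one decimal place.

The overall multiplier applied was 0.705.
So the original volume was 851.9 ÷ 0.705 ≈ 1,208.4 mL.

1,208.4 mL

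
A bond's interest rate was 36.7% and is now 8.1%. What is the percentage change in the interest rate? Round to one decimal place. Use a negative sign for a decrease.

-77.9%

The change is 8.1 − 36.7 = -28.6 percentage points.
Relative to the original 36.7%, that is -28.6 ÷ 36.7 ≈ -77.9%.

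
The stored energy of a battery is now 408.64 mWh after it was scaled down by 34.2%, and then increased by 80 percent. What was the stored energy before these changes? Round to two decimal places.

345.02 mWh

Undoing the 80% increase: 408.64 ÷ 1.8 ≈ 227.022222.
Undoing the 34.2% decrease: 227.022222 ÷ 0.658 ≈ 345.02 mWh.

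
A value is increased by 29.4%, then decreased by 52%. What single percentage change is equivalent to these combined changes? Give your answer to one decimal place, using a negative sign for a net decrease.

-37.9%

A 29.4% increase multiplies by 1.294.
Then a 52% decrease: 1.294 × 0.48 = 0.62112.
Overall factor 0.62112, i.e. -37.9%.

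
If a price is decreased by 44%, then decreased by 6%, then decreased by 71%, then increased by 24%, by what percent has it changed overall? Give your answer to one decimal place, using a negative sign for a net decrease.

-81.1%

The combined multiplier is 0.56 × 0.94 × 0.29 × 1.24 = 0.18929344.
That corresponds to a decrease of 81.1%.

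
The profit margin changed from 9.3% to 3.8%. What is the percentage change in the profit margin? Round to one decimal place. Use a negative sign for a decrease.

The change is 3.8 − 9.3 = -5.5 percentage points.
Relative to the original 9.3%, that is -5.5 ÷ 9.3 ≈ -59.1%.

-59.1%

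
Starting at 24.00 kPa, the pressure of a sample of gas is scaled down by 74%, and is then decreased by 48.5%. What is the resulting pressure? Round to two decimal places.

74% decrease: 24.00 × 0.26 = 6.24.
Apply the 48.5% decrease: 6.24 × 0.515 = 3.2136 ≈ 3.21.

3.21 kPa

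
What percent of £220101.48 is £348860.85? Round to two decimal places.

158.50%

£348860.85 ÷ £220101.48 ≈ 158.50%.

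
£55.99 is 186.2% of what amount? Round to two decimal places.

£30.07

£55.99 ÷ 1.862 ≈ £30.07.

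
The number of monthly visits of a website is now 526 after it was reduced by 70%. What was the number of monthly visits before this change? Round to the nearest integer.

1753

The overall multiplier applied was 0.3.
So the original number of monthly visits was 526 ÷ 0.3 ≈ 1753.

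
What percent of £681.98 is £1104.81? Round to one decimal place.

£1104.81 ÷ £681.98 ≈ 162.0%.

162.0%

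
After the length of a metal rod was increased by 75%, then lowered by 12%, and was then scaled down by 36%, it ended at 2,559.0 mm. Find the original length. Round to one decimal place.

2,596.4 mm

Undoing the 36% decrease: 2,559.0 ÷ 0.64 = 3998.4375.
Undoing the 12% decrease: 3998.4375 ÷ 0.88 ≈ 4543.678977.
Undoing the 75% increase: 4543.678977 ÷ 1.75 ≈ 2,596.4 mm.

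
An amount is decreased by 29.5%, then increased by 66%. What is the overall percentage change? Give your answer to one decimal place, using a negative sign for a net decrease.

17.0%

The combined multiplier is 0.705 × 1.66 = 1.1703.
That corresponds to an increase of 17.0%.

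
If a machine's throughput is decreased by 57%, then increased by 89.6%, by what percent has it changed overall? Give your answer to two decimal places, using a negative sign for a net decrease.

-18.47%

A 57% decrease multiplies by 0.43.
Then an 89.6% increase: 0.43 × 1.896 = 0.81528.
Overall factor 0.81528, i.e. -18.47%.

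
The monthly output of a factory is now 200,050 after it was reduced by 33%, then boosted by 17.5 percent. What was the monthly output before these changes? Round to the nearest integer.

The overall multiplier applied was 0.67 × 1.175 = 0.78725.
So the original monthly output was 200,050 ÷ 0.78725 ≈ 254,112.

254,112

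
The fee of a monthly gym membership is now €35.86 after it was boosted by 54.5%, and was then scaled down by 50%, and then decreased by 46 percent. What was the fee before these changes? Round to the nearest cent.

Undoing the 46% decrease: €35.86 ÷ 0.54 ≈ €66.407407.
Undoing the 50% decrease: €66.407407 ÷ 0.5 = €132.814814.
Undoing the 54.5% increase: €132.814814 ÷ 1.545 ≈ €85.96.

€85.96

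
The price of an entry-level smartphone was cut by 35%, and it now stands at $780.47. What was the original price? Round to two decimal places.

$1200.72

The overall multiplier applied was 0.65.
So the original price was $780.47 ÷ 0.65 ≈ $1200.72.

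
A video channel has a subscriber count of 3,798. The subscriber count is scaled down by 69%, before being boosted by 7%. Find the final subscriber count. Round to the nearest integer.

1,260

Each change multiplies by a factor: 0.31 × 1.07 = 0.3317.
3,798 × 0.3317 = 1259.7966 ≈ 1,260.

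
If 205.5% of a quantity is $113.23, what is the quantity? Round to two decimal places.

$113.23 ÷ 2.055 ≈ $55.10.

$55.10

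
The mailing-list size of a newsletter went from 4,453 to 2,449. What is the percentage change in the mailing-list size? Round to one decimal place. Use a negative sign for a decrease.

-45.0%

Change: 2,449 − 4,453 = -2,004.
Relative to the original: -2,004 ÷ 4,453 ≈ -45.0%.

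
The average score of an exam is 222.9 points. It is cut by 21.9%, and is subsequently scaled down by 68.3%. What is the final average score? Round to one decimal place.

55.2 points

Each change multiplies by a factor: 0.781 × 0.317 = 0.247577.
222.9 × 0.247577 = 55.1849133 ≈ 55.2.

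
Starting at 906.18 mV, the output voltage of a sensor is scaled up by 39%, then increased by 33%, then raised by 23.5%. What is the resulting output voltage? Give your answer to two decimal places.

2068.94 mV

Each change multiplies by a factor: 1.39 × 1.33 × 1.235 = 2.2831445.
906.18 × 2.2831445 = 2068.93988301 ≈ 2068.94.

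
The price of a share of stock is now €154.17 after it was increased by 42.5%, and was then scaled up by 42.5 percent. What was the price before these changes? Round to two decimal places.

€75.92

Undoing the 42.5% increase: €154.17 ÷ 1.425 ≈ €108.189474.
Undoing the 42.5% increase: €108.189474 ÷ 1.425 ≈ €75.92.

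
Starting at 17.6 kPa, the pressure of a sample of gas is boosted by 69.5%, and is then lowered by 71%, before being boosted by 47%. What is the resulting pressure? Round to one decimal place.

69.5% increase: 17.6 × 1.695 = 29.832.
After the 71% decrease: 29.832 × 0.29 = 8.65128.
47% increase: 8.65128 × 1.47 = 12.7173816 ≈ 12.7.

12.7 kPa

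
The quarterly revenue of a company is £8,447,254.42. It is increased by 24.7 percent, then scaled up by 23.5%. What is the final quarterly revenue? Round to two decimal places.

£13,009,151.93

Apply the 24.7% increase: £8,447,254.42 × 1.247 = £10533726.26174.
After the 23.5% increase: £10533726.26174 × 1.235 = £13009151.9332489 ≈ £13,009,151.93.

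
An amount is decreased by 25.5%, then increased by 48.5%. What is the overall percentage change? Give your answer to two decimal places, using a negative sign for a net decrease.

The combined multiplier is 0.745 × 1.485 = 1.106325.
That corresponds to an increase of 10.63%.

10.63%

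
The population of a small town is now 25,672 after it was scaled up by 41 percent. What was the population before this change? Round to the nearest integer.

The overall multiplier applied was 1.41.
So the original population was 25,672 ÷ 1.41 ≈ 18,207.

18,207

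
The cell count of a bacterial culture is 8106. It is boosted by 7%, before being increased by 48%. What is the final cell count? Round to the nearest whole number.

12837

Each change multiplies by a factor: 1.07 × 1.48 = 1.5836.
8106 × 1.5836 = 12836.6616 ≈ 12837.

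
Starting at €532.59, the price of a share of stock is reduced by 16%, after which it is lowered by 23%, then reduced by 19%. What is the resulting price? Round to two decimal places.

€279.03

After the 16% decrease: €532.59 × 0.84 = €447.3756.
After the 23% decrease: €447.3756 × 0.77 = €344.479212.
After the 19% decrease: €344.479212 × 0.81 = €279.02816172 ≈ €279.03.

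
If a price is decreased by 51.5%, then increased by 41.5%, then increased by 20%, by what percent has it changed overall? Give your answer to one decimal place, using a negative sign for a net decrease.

-17.6%

A 51.5% decrease multiplies by 0.485.
Then a 41.5% increase: 0.485 × 1.415 = 0.686275.
Then a 20% increase: 0.686275 × 1.2 = 0.82353.
Overall factor 0.82353, i.e. -17.6%.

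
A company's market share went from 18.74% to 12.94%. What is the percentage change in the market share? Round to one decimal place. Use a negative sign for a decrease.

-30.9%

The change is 12.94 − 18.74 = -5.80 percentage points.
Relative to the original 18.74%, that is -5.80 ÷ 18.74 ≈ -30.9%.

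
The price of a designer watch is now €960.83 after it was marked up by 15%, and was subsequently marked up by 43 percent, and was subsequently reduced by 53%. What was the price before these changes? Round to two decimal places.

Undoing the 53% decrease: €960.83 ÷ 0.47 ≈ €2044.319149.
Undoing the 43% increase: €2044.319149 ÷ 1.43 ≈ €1429.59381.
Undoing the 15% increase: €1429.59381 ÷ 1.15 ≈ €1,243.13.

€1,243.13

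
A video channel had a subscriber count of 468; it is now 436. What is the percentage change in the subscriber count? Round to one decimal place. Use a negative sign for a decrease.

Change: 436 − 468 = -32.
Relative to the original: -32 ÷ 468 ≈ -6.8%.

-6.8%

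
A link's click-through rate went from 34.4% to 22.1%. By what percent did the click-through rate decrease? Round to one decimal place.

35.8%

The change is 22.1 − 34.4 = -12.3 percentage points.
Relative to the original 34.4%, that is -12.3 ÷ 34.4 ≈ -35.8%.
So the click-through rate fell by 35.8%.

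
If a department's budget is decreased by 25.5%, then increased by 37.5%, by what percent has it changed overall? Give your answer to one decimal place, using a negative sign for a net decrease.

A 25.5% decrease multiplies by 0.745.
Then a 37.5% increase: 0.745 × 1.375 = 1.024375.
Overall factor 1.024375, i.e. 2.4%.

2.4%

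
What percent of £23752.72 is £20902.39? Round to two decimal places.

£20902.39 ÷ £23752.72 ≈ 88.00%.

88.00%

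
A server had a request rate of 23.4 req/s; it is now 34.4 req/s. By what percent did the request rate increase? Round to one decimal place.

47.0%

Change: 34.4 − 23.4 = 11.0.
Relative to the original: 11.0 ÷ 23.4 ≈ 47.0%.
So the request rate increased by 47.0%.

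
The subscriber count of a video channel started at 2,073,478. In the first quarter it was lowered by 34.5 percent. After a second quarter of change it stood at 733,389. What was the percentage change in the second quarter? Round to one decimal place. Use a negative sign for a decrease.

-46.0%

After the first quarter: 2,073,478 × 0.655 = 1358128.09.
Second-quarter multiplier: 733,389 ÷ 1358128.09 ≈ 0.54.
That is a change of -46.0%.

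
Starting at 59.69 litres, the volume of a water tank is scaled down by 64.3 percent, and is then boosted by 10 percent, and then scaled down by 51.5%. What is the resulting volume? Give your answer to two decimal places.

11.37 litres

Each change multiplies by a factor: 0.357 × 1.1 × 0.485 = 0.1904595.
59.69 × 0.1904595 = 11.368527555 ≈ 11.37.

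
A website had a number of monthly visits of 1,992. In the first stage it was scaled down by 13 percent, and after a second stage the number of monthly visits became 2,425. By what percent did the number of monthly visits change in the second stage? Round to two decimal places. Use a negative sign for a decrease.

After the first stage: 1,992 × 0.87 = 1733.04.
Second-stage multiplier: 2,425 ÷ 1733.04 ≈ 1.399275.
That is a change of 39.93%.

39.93%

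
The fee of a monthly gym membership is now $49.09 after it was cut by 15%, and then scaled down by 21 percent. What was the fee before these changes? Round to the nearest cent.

Undoing the 21% decrease: $49.09 ÷ 0.79 ≈ $62.139241.
Undoing the 15% decrease: $62.139241 ÷ 0.85 ≈ $73.10.

$73.10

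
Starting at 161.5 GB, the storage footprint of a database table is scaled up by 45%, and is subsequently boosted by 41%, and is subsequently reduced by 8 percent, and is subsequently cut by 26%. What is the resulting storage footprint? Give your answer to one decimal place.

Each change multiplies by a factor: 1.45 × 1.41 × 0.92 × 0.74 = 1.3918956.
161.5 × 1.3918956 = 224.7911394 ≈ 224.8.

224.8 GB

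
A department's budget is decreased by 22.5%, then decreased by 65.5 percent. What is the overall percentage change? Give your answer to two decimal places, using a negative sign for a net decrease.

-73.26%

The combined multiplier is 0.775 × 0.345 = 0.267375.
That corresponds to a decrease of 73.26%.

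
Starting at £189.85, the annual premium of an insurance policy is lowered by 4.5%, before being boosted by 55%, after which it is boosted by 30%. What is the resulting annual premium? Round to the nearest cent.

Each change multiplies by a factor: 0.955 × 1.55 × 1.3 = 1.924325.
£189.85 × 1.924325 = £365.33310125 ≈ £365.33.

£365.33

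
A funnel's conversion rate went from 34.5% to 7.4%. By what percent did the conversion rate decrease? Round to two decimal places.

78.55%

The change is 7.4 − 34.5 = -27.1 percentage points.
Relative to the original 34.5%, that is -27.1 ÷ 34.5 ≈ -78.55%.
So the conversion rate fell by 78.55%.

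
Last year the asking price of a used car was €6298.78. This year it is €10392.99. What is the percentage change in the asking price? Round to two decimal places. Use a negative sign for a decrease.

Change: €10392.99 − €6298.78 = €4094.21.
Relative to the original: €4094.21 ÷ €6298.78 ≈ 65.00%.

65.00%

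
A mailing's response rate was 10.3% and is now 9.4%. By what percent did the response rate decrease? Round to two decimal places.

The change is 9.4 − 10.3 = -0.9 percentage points.
Relative to the original 10.3%, that is -0.9 ÷ 10.3 ≈ -8.74%.
So the response rate fell by 8.74%.

8.74%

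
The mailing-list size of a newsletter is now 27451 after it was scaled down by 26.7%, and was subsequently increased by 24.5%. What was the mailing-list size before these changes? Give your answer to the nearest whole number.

30080

The overall multiplier applied was 0.733 × 1.245 = 0.912585.
So the original mailing-list size was 27451 ÷ 0.912585 ≈ 30080.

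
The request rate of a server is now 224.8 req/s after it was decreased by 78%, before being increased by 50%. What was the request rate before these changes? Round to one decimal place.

681.2 req/s

The overall multiplier applied was 0.22 × 1.5 = 0.33.
So the original request rate was 224.8 ÷ 0.33 ≈ 681.2 req/s.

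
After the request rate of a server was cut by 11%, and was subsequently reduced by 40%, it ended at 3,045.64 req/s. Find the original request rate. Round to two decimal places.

Undoing the 40% decrease: 3,045.64 ÷ 0.6 ≈ 5076.066667.
Undoing the 11% decrease: 5076.066667 ÷ 0.89 ≈ 5,703.45 req/s.

5,703.45 req/s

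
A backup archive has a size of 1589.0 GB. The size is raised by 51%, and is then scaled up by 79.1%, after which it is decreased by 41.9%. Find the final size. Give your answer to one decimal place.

2496.7 GB

After the 51% increase: 1589.0 × 1.51 = 2399.39.
Apply the 79.1% increase: 2399.39 × 1.791 = 4297.30749.
Apply the 41.9% decrease: 4297.30749 × 0.581 = 2496.73565169 ≈ 2496.7.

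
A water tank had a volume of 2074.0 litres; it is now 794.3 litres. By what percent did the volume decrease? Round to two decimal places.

61.70%

Change: 794.3 − 2074.0 = -1279.7.
Relative to the original: -1279.7 ÷ 2074.0 ≈ -61.70%.
So the volume decreased by 61.70%.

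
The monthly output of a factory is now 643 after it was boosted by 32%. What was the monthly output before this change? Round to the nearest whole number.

487

The overall multiplier applied was 1.32.
So the original monthly output was 643 ÷ 1.32 ≈ 487.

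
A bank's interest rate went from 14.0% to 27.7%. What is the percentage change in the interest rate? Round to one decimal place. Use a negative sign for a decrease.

The change is 27.7 − 14.0 = 13.7 percentage points.
Relative to the original 14.0%, that is 13.7 ÷ 14.0 ≈ 97.9%.

97.9%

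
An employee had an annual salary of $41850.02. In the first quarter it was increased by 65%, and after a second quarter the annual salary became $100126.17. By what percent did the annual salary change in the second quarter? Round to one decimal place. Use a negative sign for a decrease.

45.0%

After the first quarter: $41850.02 × 1.65 = $69052.533.
Second-quarter multiplier: $100126.17 ÷ $69052.533 ≈ 1.45.
That is a change of 45.0%.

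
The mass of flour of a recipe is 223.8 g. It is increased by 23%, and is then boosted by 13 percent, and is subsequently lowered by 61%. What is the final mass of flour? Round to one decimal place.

121.3 g

23% increase: 223.8 × 1.23 = 275.274.
After the 13% increase: 275.274 × 1.13 = 311.05962.
Apply the 61% decrease: 311.05962 × 0.39 = 121.3132518 ≈ 121.3.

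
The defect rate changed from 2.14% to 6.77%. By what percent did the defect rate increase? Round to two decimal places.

The change is 6.77 − 2.14 = 4.63 percentage points.
Relative to the original 2.14%, that is 4.63 ÷ 2.14 ≈ 216.36%.
So the defect rate rose by 216.36%.

216.36%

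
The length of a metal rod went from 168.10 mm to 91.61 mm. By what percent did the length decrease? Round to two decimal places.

Change: 91.61 − 168.10 = -76.49.
Relative to the original: -76.49 ÷ 168.10 ≈ -45.50%.
So the length decreased by 45.50%.

45.50%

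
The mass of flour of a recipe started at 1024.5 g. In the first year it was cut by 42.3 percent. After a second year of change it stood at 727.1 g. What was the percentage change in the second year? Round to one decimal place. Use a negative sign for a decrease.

23.0%

After the first year: 1024.5 × 0.577 = 591.1365.
Second-year multiplier: 727.1 ÷ 591.1365 ≈ 1.23.
That is a change of 23.0%.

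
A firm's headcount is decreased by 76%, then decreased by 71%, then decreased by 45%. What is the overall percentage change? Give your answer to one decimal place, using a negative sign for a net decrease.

-96.2%

The combined multiplier is 0.24 × 0.29 × 0.55 = 0.03828.
That corresponds to a decrease of 96.2%.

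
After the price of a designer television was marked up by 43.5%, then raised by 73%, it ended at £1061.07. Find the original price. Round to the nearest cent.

£427.41

Undoing the 73% increase: £1061.07 ÷ 1.73 ≈ £613.33526.
Undoing the 43.5% increase: £613.33526 ÷ 1.435 ≈ £427.41.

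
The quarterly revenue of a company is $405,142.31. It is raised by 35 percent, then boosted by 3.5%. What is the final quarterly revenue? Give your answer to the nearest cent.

$566,085.09

Each change multiplies by a factor: 1.35 × 1.035 = 1.39725.
$405,142.31 × 1.39725 = $566085.0926475 ≈ $566,085.09.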